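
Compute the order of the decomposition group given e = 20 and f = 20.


|D_P| = e * f
= 20 * 20
= 400

400


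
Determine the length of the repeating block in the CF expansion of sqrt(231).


Run the CF algorithm for sqrt(231).
a_0 = floor(sqrt(231)) = 15; set m_0=0, q_0=1.
Recurrence: m' = q*a - m,  q' = (d - m'^2)/q,  a' = floor((a_0 + m')/q').
  step 1: m=15, q=6, a=5
  step 2: m=15, q=1, a=30
a_2 = 2*a_0 = 30, so the period closes here.
sqrt(231) = [15; 5, 30]
Period length = 2

2


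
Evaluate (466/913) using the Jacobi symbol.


Compute (466/913) via quadratic reciprocity:
  pull out 2: (2/913) = +1  (since 913 mod 8 = 1)
  reciprocity: (233/913) -> +(913/233)
  reduce: (214/233)
  pull out 2: (2/233) = +1  (since 233 mod 8 = 1)
  reciprocity: (107/233) -> +(233/107)
  reduce: (19/107)
  reciprocity: (19/107) -> -(107/19)
  reduce: (12/19)
  pull out 2: (2/19) = -1  (since 19 mod 8 = 3)
  pull out 2: (2/19) = -1  (since 19 mod 8 = 3)
  reciprocity: (3/19) -> -(19/3)
  reduce: (1/3)
  (1/3) = 1
Product of signs = 1

1


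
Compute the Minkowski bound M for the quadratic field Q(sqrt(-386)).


d = -386, d mod 4 = 2, so disc(K) = 4d = -1544; |disc(K)| = 1544
Imaginary quadratic field, so n = 2, s = r2 = 1, r1 = 0
M = (n!/n^n) * (4/pi)^s * sqrt(|disc(K)|) = (2!/2^2) * (4/pi)^1 * sqrt(1544)
= 0.5 * 1.273240 * 39.293765
= 25.0152

25.0152


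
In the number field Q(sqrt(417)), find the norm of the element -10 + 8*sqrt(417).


N(a + b*sqrt(d)) = a^2 - d*b^2
= (-10)^2 - (417)*(8)^2
= 100 - 26688
= -26588

-26588


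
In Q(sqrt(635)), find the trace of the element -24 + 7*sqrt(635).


Tr(a + b*sqrt(d)) = (a + b*sqrt(d)) + (a - b*sqrt(d)) = 2a
= 2 * (-24)
= -48

-48


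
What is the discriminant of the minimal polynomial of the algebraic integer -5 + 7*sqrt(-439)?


The element -5 + 7*sqrt(-439) has minimal polynomial:
x^2 + 10*x + 21536
Discriminant = (10)^2 - 4*(21536)
= 100 - 86144
= -86044

-86044


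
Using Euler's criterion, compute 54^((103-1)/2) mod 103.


p = 103 is prime and the exponent is (p-1)/2 = 51, so by Euler's criterion 54^51 = (54/103) = +1 or -1 mod 103.
Compute by square-and-multiply:
  51 = 32 + 16 + 2 + 1 (binary 110011)
  Repeated squaring mod 103: 54^1 = 54, 54^2 = 32, 54^4 = 97, 54^8 = 36, 54^16 = 60, 54^32 = 98
  54^51 = 54^32 * 54^16 * 54^2 * 54^1 = 98 * 60 * 32 * 54 mod 103
    98 * 60 = 5880 = 9 mod 103
    9 * 32 = 288 = 82 mod 103
    82 * 54 = 4428 = 102 mod 103
  54^51 = 102 mod 103
Result 102 = p - 1 = -1 mod 103: 54 is a quadratic non-residue mod 103. As a residue in [0, p-1] the value is 102.
54^51 mod 103 = 102

102


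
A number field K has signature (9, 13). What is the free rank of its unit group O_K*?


By Dirichlet's unit theorem:
rank = r1 + r2 - 1
= 9 + 13 - 1
= 21

21


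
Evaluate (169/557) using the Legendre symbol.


p = 557 is prime, so compute (169/557) with the reciprocity algorithm (Jacobi-symbol steps: pull out 2s via (2/n), flip via reciprocity, reduce):
  reciprocity: (169/557) -> +(557/169)
  reduce: (50/169)
  pull out 2: (2/169) = +1  (since 169 mod 8 = 1)
  reciprocity: (25/169) -> +(169/25)
  reduce: (19/25)
  reciprocity: (19/25) -> +(25/19)
  reduce: (6/19)
  pull out 2: (2/19) = -1  (since 19 mod 8 = 3)
  reciprocity: (3/19) -> -(19/3)
  reduce: (1/3)
  (1/3) = 1
Product of signs = 1
(169/557) = 1

1


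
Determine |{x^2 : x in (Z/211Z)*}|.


For prime p, the number of non-zero quadratic residues is (p-1)/2.
= (211-1)/2
= 105

105


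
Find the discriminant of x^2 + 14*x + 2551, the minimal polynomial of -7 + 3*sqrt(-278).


The element -7 + 3*sqrt(-278) has minimal polynomial:
x^2 + 14*x + 2551
Discriminant = (14)^2 - 4*(2551)
= 196 - 10204
= -10008

-10008


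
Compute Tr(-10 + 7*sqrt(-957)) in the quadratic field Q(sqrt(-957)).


Tr(a + b*sqrt(d)) = (a + b*sqrt(d)) + (a - b*sqrt(d)) = 2a
= 2 * (-10)
= -20

-20


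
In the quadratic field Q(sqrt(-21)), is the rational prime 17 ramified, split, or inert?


K = Q(sqrt(-21)). Since d mod 4 = 3, disc(K) = -84.
Check p | disc: -84 mod 17 = 1.
p does not divide disc. Compute Legendre symbol (d/p):
13^((17-1)/2) mod 17 = 1
(d/p) = 1, so p splits: (p) = P*P' with e=1, f=1, g=2.
Therefore p is split.

split


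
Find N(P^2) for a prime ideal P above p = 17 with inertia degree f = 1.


N(P^a) = p^(a*f)
= 17^(2*1)
= 17^2
= 289

289


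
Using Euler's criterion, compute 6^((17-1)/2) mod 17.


p = 17 is prime and the exponent is (p-1)/2 = 8, so by Euler's criterion 6^8 = (6/17) = +1 or -1 mod 17.
Compute by square-and-multiply:
  8 = 8 (binary 1000)
  Repeated squaring mod 17: 6^1 = 6, 6^2 = 2, 6^4 = 4, 6^8 = 16
  6^8 = 16 mod 17
Result 16 = p - 1 = -1 mod 17: 6 is a quadratic non-residue mod 17. As a residue in [0, p-1] the value is 16.
6^8 mod 17 = 16

16


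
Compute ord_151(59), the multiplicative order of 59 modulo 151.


We want ord_151(59), the smallest k >= 1 with 59^k = 1 mod 151.
n = 151 = 151, phi(151) = 150; the order divides phi(n).
Divisors of 150: 1, 2, 3, 5, 6, 10, 15, 25, 30, 50, 75, 150
Repeated squaring mod 151: 59^1 = 59, 59^2 = 8, 59^4 = 64, 59^8 = 19, 59^16 = 59, 59^32 = 8, 59^64 = 64, 59^128 = 19
Test divisors in increasing order:
  k=1: 59^1 = 59 mod 151
  k=2: 59^2 = 8 mod 151
  k=3: 59^3 = 8 * 59 = 19 mod 151
  k=5: 59^5 = 64 * 59 = 1 mod 151  <- first divisor giving 1
Order = 5

5


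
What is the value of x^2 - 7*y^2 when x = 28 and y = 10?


x^2 - d*y^2
= 28^2 - 7*10^2
= 784 - 700
= 84

84


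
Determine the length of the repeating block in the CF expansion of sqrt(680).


Run the CF algorithm for sqrt(680).
a_0 = floor(sqrt(680)) = 26; set m_0=0, q_0=1.
Recurrence: m' = q*a - m,  q' = (d - m'^2)/q,  a' = floor((a_0 + m')/q').
  step 1: m=26, q=4, a=13
  step 2: m=26, q=1, a=52
a_2 = 2*a_0 = 52, so the period closes here.
sqrt(680) = [26; 13, 52]
Period length = 2

2


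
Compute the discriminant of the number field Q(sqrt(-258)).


For K = Q(sqrt(d)) with d squarefree: disc(K) = d if d = 1 mod 4, and disc(K) = 4d if d = 2 or 3 mod 4.
Here d = -258, and d mod 4 = 2.
d = 2 mod 4, not 1 (O_K = Z[sqrt(d)]), so disc(K) = 4d = 4 * (-258) = -1032

-1032


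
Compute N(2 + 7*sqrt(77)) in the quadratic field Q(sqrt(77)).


N(a + b*sqrt(d)) = a^2 - d*b^2
= (2)^2 - (77)*(7)^2
= 4 - 3773
= -3769

-3769


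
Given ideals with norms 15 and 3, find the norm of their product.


N(IJ) = N(I) * N(J)
= 15 * 3
= 45

45


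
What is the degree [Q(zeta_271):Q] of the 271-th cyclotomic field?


The degree equals Euler's totient phi(271).
271 = 271
phi(271) = 270

270


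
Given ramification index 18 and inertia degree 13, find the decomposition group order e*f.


|D_P| = e * f
= 18 * 13
= 234

234


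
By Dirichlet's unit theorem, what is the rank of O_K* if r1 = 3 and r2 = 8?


By Dirichlet's unit theorem:
rank = r1 + r2 - 1
= 3 + 8 - 1
= 10

10


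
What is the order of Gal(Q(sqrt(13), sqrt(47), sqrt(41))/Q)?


The 3 square roots of distinct primes are multiplicatively independent over Q,
so [K:Q] = 2^3 and Gal(K/Q) is isomorphic to (Z/2Z)^3.
|Gal| = 2^3 = 8

8


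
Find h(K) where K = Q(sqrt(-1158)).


K = Q(sqrt(-1158)). d mod 4 = 2, so D = disc(K) = 4d = -4632
h(K) equals the number of primitive reduced positive-definite forms (a, b, c) = a*x^2 + b*x*y + c*y^2 with b^2 - 4ac = D,
where reduced means |b| <= a <= c, with b >= 0 whenever |b| = a or a = c, and primitive means gcd(a, b, c) = 1.
Reduced forces 3a^2 <= |D| = 4632, so 1 <= a <= 39; b must have the parity of D, and c = (b^2 - D)/(4a) must be an integer >= a.
Enumerate a = 1..39, b in [-a, a]:
  a=1: (1, 0, 1158)  [1]
  a=2: (2, 0, 579)  [1]
  a=3: (3, 0, 386)  [1]
  a=4..5: none
  a=6: (6, 0, 193)  [1]
  a=7: (7, -4, 166), (7, 4, 166)  [2]
  a=8..12: none
  a=13: (13, -10, 91), (13, 10, 91)  [2]
  a=14: (14, -4, 83), (14, 4, 83)  [2]
  a=15..16: none
  a=17: (17, -14, 71), (17, 14, 71)  [2]
  a=18: none
  a=19: (19, -2, 61), (19, 2, 61)  [2]
  a=20: none
  a=21: (21, -18, 59), (21, 18, 59)  [2]
  a=22..25: none
  a=26: (26, -16, 47), (26, 16, 47)  [2]
  a=27..30: none
  a=31: (31, -24, 42), (31, 24, 42)  [2]
  a=32..33: none
  a=34: (34, -20, 37), (34, 20, 37)  [2]
  a=35..37: none
  a=38: (38, -36, 39), (38, 36, 39)  [2]
  a=39: none
Total reduced forms: 1 + 1 + 1 + 1 + 2 + 2 + 2 + 2 + 2 + 2 + 2 + 2 + 2 + 2 = 24
h = 24

24


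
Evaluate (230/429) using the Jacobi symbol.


Compute (230/429) via quadratic reciprocity:
  pull out 2: (2/429) = -1  (since 429 mod 8 = 5)
  reciprocity: (115/429) -> +(429/115)
  reduce: (84/115)
  pull out 2: (2/115) = -1  (since 115 mod 8 = 3)
  pull out 2: (2/115) = -1  (since 115 mod 8 = 3)
  reciprocity: (21/115) -> +(115/21)
  reduce: (10/21)
  pull out 2: (2/21) = -1  (since 21 mod 8 = 5)
  reciprocity: (5/21) -> +(21/5)
  reduce: (1/5)
  (1/5) = 1
Product of signs = 1

1


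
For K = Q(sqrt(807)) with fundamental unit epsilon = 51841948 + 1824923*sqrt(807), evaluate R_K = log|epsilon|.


epsilon = 51841948 + 1824923*sqrt(807)
= 1.0368e+08
R = ln(1.0368e+08)
= 18.4569

18.4569


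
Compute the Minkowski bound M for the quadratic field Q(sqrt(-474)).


d = -474, d mod 4 = 2, so disc(K) = 4d = -1896; |disc(K)| = 1896
Imaginary quadratic field, so n = 2, s = r2 = 1, r1 = 0
M = (n!/n^n) * (4/pi)^s * sqrt(|disc(K)|) = (2!/2^2) * (4/pi)^1 * sqrt(1896)
= 0.5 * 1.273240 * 43.543082
= 27.7204

27.7204


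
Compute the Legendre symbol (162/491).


p = 491 is prime, so compute (162/491) with the reciprocity algorithm (Jacobi-symbol steps: pull out 2s via (2/n), flip via reciprocity, reduce):
  pull out 2: (2/491) = -1  (since 491 mod 8 = 3)
  reciprocity: (81/491) -> +(491/81)
  reduce: (5/81)
  reciprocity: (5/81) -> +(81/5)
  reduce: (1/5)
  (1/5) = 1
Product of signs = -1
(162/491) = -1

-1


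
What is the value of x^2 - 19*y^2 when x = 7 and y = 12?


x^2 - d*y^2
= 7^2 - 19*12^2
= 49 - 2736
= -2687

-2687


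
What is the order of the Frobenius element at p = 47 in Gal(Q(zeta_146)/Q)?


The Frobenius at p in Gal(Q(zeta_n)/Q) = (Z/nZ)* is the class of p, so its order is ord_146(47), the smallest k >= 1 with 47^k = 1 mod 146.
n = 146 = 2 * 73, phi(146) = 72; the order divides phi(n).
Divisors of 72: 1, 2, 3, 4, 6, 8, 9, 12, 18, 24, 36, 72
Repeated squaring mod 146: 47^1 = 47, 47^2 = 19, 47^4 = 69, 47^8 = 89, 47^16 = 37, 47^32 = 55, 47^64 = 105
Test divisors in increasing order:
  k=1: 47^1 = 47 mod 146
  k=2: 47^2 = 19 mod 146
  k=3: 47^3 = 19 * 47 = 17 mod 146
  k=4: 47^4 = 69 mod 146
  k=6: 47^6 = 69 * 19 = 143 mod 146
  k=8: 47^8 = 89 mod 146
  k=9: 47^9 = 89 * 47 = 95 mod 146
  k=12: 47^12 = 89 * 69 = 9 mod 146
  k=18: 47^18 = 37 * 19 = 119 mod 146
  k=24: 47^24 = 37 * 89 = 81 mod 146
  k=36: 47^36 = 55 * 69 = 145 mod 146
  k=72: 47^72 = 105 * 89 = 1 mod 146  <- first divisor giving 1
Order = 72

72


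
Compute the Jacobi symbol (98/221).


Compute (98/221) via quadratic reciprocity:
  pull out 2: (2/221) = -1  (since 221 mod 8 = 5)
  reciprocity: (49/221) -> +(221/49)
  reduce: (25/49)
  reciprocity: (25/49) -> +(49/25)
  reduce: (24/25)
  pull out 2: (2/25) = +1  (since 25 mod 8 = 1)
  pull out 2: (2/25) = +1  (since 25 mod 8 = 1)
  pull out 2: (2/25) = +1  (since 25 mod 8 = 1)
  reciprocity: (3/25) -> +(25/3)
  reduce: (1/3)
  (1/3) = 1
Product of signs = -1

-1


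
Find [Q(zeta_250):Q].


The degree equals Euler's totient phi(250).
250 = 2 * 5^3
phi(250) = 100

100


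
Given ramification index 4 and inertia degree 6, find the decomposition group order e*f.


|D_P| = e * f
= 4 * 6
= 24

24


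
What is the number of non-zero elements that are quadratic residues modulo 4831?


For prime p, the number of non-zero quadratic residues is (p-1)/2.
= (4831-1)/2
= 2415

2415


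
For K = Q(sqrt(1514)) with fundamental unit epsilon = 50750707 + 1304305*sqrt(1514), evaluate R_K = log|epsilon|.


epsilon = 50750707 + 1304305*sqrt(1514)
= 1.0150e+08
R = ln(1.0150e+08)
= 18.4356

18.4356


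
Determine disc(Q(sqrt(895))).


For K = Q(sqrt(d)) with d squarefree: disc(K) = d if d = 1 mod 4, and disc(K) = 4d if d = 2 or 3 mod 4.
Here d = 895, and d mod 4 = 3.
d = 3 mod 4, not 1 (O_K = Z[sqrt(d)]), so disc(K) = 4d = 4 * (895) = 3580

3580


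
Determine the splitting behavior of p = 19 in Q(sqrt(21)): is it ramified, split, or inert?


K = Q(sqrt(21)). Since d mod 4 = 1, disc(K) = 21.
Check p | disc: 21 mod 19 = 2.
p does not divide disc. Compute Legendre symbol (d/p):
2^((19-1)/2) mod 19 = -1
(d/p) = -1, so p is inert: (p) stays prime with e=1, f=2, g=1.
Therefore p is inert.

inert


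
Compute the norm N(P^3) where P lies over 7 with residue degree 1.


N(P^a) = p^(a*f)
= 7^(3*1)
= 7^3
= 343

343


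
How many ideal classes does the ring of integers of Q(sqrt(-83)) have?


K = Q(sqrt(-83)). d mod 4 = 1, so D = disc(K) = d = -83
h(K) equals the number of primitive reduced positive-definite forms (a, b, c) = a*x^2 + b*x*y + c*y^2 with b^2 - 4ac = D,
where reduced means |b| <= a <= c, with b >= 0 whenever |b| = a or a = c, and primitive means gcd(a, b, c) = 1.
Reduced forces 3a^2 <= |D| = 83, so 1 <= a <= 5; b must have the parity of D, and c = (b^2 - D)/(4a) must be an integer >= a.
Enumerate a = 1..5, b in [-a, a]:
  a=1: (1, 1, 21)  [1]
  a=2: none
  a=3: (3, -1, 7), (3, 1, 7)  [2]
  a=4..5: none
Total reduced forms: 1 + 2 = 3
h = 3

3


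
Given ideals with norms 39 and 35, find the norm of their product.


N(IJ) = N(I) * N(J)
= 39 * 35
= 1365

1365


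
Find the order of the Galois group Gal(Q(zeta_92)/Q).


|Gal(Q(zeta_92)/Q)| = phi(92)
= 44

44


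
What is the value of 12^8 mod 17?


p = 17 is prime and the exponent is (p-1)/2 = 8, so by Euler's criterion 12^8 = (12/17) = +1 or -1 mod 17.
Compute by square-and-multiply:
  8 = 8 (binary 1000)
  Repeated squaring mod 17: 12^1 = 12, 12^2 = 8, 12^4 = 13, 12^8 = 16
  12^8 = 16 mod 17
Result 16 = p - 1 = -1 mod 17: 12 is a quadratic non-residue mod 17. As a residue in [0, p-1] the value is 16.
12^8 mod 17 = 16

16


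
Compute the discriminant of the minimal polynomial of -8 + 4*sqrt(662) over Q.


The element -8 + 4*sqrt(662) has minimal polynomial:
x^2 + 16*x - 10528
Discriminant = (16)^2 - 4*(-10528)
= 256 + 42112
= 42368

42368


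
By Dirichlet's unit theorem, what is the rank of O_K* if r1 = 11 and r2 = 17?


By Dirichlet's unit theorem:
rank = r1 + r2 - 1
= 11 + 17 - 1
= 27

27


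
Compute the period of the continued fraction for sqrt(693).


Run the CF algorithm for sqrt(693).
a_0 = floor(sqrt(693)) = 26; set m_0=0, q_0=1.
Recurrence: m' = q*a - m,  q' = (d - m'^2)/q,  a' = floor((a_0 + m')/q').
  step 1: m=26, q=17, a=3
  step 2: m=25, q=4, a=12
  step 3: m=23, q=41, a=1
  step 4: m=18, q=9, a=4
  step 5: m=18, q=41, a=1
  step 6: m=23, q=4, a=12
  step 7: m=25, q=17, a=3
  step 8: m=26, q=1, a=52
a_8 = 2*a_0 = 52, so the period closes here.
sqrt(693) = [26; 3, 12, 1, 4, 1, 12, 3, 52]
Period length = 8

8


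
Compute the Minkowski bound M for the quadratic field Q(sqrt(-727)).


d = -727, d mod 4 = 1, so disc(K) = d = -727; |disc(K)| = 727
Imaginary quadratic field, so n = 2, s = r2 = 1, r1 = 0
M = (n!/n^n) * (4/pi)^s * sqrt(|disc(K)|) = (2!/2^2) * (4/pi)^1 * sqrt(727)
= 0.5 * 1.273240 * 26.962938
= 17.1651

17.1651


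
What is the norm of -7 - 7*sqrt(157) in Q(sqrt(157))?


N(a + b*sqrt(d)) = a^2 - d*b^2
= (-7)^2 - (157)*(-7)^2
= 49 - 7693
= -7644

-7644


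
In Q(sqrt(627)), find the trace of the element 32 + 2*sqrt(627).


Tr(a + b*sqrt(d)) = (a + b*sqrt(d)) + (a - b*sqrt(d)) = 2a
= 2 * (32)
= 64

64


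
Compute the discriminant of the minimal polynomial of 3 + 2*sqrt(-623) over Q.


The element 3 + 2*sqrt(-623) has minimal polynomial:
x^2 - 6*x + 2501
Discriminant = (-6)^2 - 4*(2501)
= 36 - 10004
= -9968

-9968


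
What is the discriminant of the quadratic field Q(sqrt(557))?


For K = Q(sqrt(d)) with d squarefree: disc(K) = d if d = 1 mod 4, and disc(K) = 4d if d = 2 or 3 mod 4.
Here d = 557, and d mod 4 = 1.
d = 1 mod 4 (O_K = Z[(1+sqrt(d))/2]), so disc(K) = d = 557

557


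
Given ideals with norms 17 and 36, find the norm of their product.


N(IJ) = N(I) * N(J)
= 17 * 36
= 612

612


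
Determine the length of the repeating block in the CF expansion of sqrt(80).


Run the CF algorithm for sqrt(80).
a_0 = floor(sqrt(80)) = 8; set m_0=0, q_0=1.
Recurrence: m' = q*a - m,  q' = (d - m'^2)/q,  a' = floor((a_0 + m')/q').
  step 1: m=8, q=16, a=1
  step 2: m=8, q=1, a=16
a_2 = 2*a_0 = 16, so the period closes here.
sqrt(80) = [8; 1, 16]
Period length = 2

2


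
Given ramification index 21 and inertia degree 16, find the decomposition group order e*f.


|D_P| = e * f
= 21 * 16
= 336

336


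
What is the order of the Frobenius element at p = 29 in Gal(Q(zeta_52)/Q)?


The Frobenius at p in Gal(Q(zeta_n)/Q) = (Z/nZ)* is the class of p, so its order is ord_52(29), the smallest k >= 1 with 29^k = 1 mod 52.
n = 52 = 2^2 * 13, phi(52) = 24; the order divides phi(n).
Divisors of 24: 1, 2, 3, 4, 6, 8, 12, 24
Repeated squaring mod 52: 29^1 = 29, 29^2 = 9, 29^4 = 29, 29^8 = 9, 29^16 = 29
Test divisors in increasing order:
  k=1: 29^1 = 29 mod 52
  k=2: 29^2 = 9 mod 52
  k=3: 29^3 = 9 * 29 = 1 mod 52  <- first divisor giving 1
Order = 3

3


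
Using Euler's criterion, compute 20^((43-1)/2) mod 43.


p = 43 is prime and the exponent is (p-1)/2 = 21, so by Euler's criterion 20^21 = (20/43) = +1 or -1 mod 43.
Compute by square-and-multiply:
  21 = 16 + 4 + 1 (binary 10101)
  Repeated squaring mod 43: 20^1 = 20, 20^2 = 13, 20^4 = 40, 20^8 = 9, 20^16 = 38
  20^21 = 20^16 * 20^4 * 20^1 = 38 * 40 * 20 mod 43
    38 * 40 = 1520 = 15 mod 43
    15 * 20 = 300 = 42 mod 43
  20^21 = 42 mod 43
Result 42 = p - 1 = -1 mod 43: 20 is a quadratic non-residue mod 43. As a residue in [0, p-1] the value is 42.
20^21 mod 43 = 42

42


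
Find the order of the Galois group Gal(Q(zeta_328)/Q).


|Gal(Q(zeta_328)/Q)| = phi(328)
= 160

160


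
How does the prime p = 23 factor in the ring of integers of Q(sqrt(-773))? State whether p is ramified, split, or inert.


K = Q(sqrt(-773)). Since d mod 4 = 3, disc(K) = -3092.
Check p | disc: -3092 mod 23 = 13.
p does not divide disc. Compute Legendre symbol (d/p):
9^((23-1)/2) mod 23 = 1
(d/p) = 1, so p splits: (p) = P*P' with e=1, f=1, g=2.
Therefore p is split.

split


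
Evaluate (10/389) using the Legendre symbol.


p = 389 is prime, so compute (10/389) with the reciprocity algorithm (Jacobi-symbol steps: pull out 2s via (2/n), flip via reciprocity, reduce):
  pull out 2: (2/389) = -1  (since 389 mod 8 = 5)
  reciprocity: (5/389) -> +(389/5)
  reduce: (4/5)
  pull out 2: (2/5) = -1  (since 5 mod 8 = 5)
  pull out 2: (2/5) = -1  (since 5 mod 8 = 5)
  (1/5) = 1
Product of signs = -1
(10/389) = -1

-1


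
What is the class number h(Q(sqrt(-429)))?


K = Q(sqrt(-429)). d mod 4 = 3, so D = disc(K) = 4d = -1716
h(K) equals the number of primitive reduced positive-definite forms (a, b, c) = a*x^2 + b*x*y + c*y^2 with b^2 - 4ac = D,
where reduced means |b| <= a <= c, with b >= 0 whenever |b| = a or a = c, and primitive means gcd(a, b, c) = 1.
Reduced forces 3a^2 <= |D| = 1716, so 1 <= a <= 23; b must have the parity of D, and c = (b^2 - D)/(4a) must be an integer >= a.
Enumerate a = 1..23, b in [-a, a]:
  a=1: (1, 0, 429)  [1]
  a=2: (2, 2, 215)  [1]
  a=3: (3, 0, 143)  [1]
  a=4: none
  a=5: (5, -2, 86), (5, 2, 86)  [2]
  a=6: (6, 6, 73)  [1]
  a=7..9: none
  a=10: (10, -2, 43), (10, 2, 43)  [2]
  a=11: (11, 0, 39)  [1]
  a=12: none
  a=13: (13, 0, 33)  [1]
  a=14: none
  a=15: (15, -12, 31), (15, 12, 31)  [2]
  a=16: none
  a=17: (17, -16, 29), (17, 16, 29)  [2]
  a=18..21: none
  a=22: (22, 22, 25)  [1]
  a=23: (23, 20, 23)  [1]
Total reduced forms: 1 + 1 + 1 + 2 + 1 + 2 + 1 + 1 + 2 + 2 + 1 + 1 = 16
h = 16

16


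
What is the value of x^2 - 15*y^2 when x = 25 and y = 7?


x^2 - d*y^2
= 25^2 - 15*7^2
= 625 - 735
= -110

-110


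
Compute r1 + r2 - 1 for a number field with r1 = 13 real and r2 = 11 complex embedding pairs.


By Dirichlet's unit theorem:
rank = r1 + r2 - 1
= 13 + 11 - 1
= 23

23


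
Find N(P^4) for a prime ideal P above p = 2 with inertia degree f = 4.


N(P^a) = p^(a*f)
= 2^(4*4)
= 2^16
= 65536

65536


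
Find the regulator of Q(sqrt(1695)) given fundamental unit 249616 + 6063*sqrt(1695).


epsilon = 249616 + 6063*sqrt(1695)
= 499232.0000
R = ln(499232.0000)
= 13.1208

13.1208


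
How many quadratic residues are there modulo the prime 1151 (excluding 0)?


For prime p, the number of non-zero quadratic residues is (p-1)/2.
= (1151-1)/2
= 575

575


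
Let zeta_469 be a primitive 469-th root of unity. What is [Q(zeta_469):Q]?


The degree equals Euler's totient phi(469).
469 = 7 * 67
phi(469) = 396

396


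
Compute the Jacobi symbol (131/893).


Compute (131/893) via quadratic reciprocity:
  reciprocity: (131/893) -> +(893/131)
  reduce: (107/131)
  reciprocity: (107/131) -> -(131/107)
  reduce: (24/107)
  pull out 2: (2/107) = -1  (since 107 mod 8 = 3)
  pull out 2: (2/107) = -1  (since 107 mod 8 = 3)
  pull out 2: (2/107) = -1  (since 107 mod 8 = 3)
  reciprocity: (3/107) -> -(107/3)
  reduce: (2/3)
  pull out 2: (2/3) = -1  (since 3 mod 8 = 3)
  (1/3) = 1
Product of signs = 1

1


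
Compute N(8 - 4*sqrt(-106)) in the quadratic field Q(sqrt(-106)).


N(a + b*sqrt(d)) = a^2 - d*b^2
= (8)^2 - (-106)*(-4)^2
= 64 + 1696
= 1760

1760


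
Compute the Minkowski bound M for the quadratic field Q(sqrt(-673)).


d = -673, d mod 4 = 3, so disc(K) = 4d = -2692; |disc(K)| = 2692
Imaginary quadratic field, so n = 2, s = r2 = 1, r1 = 0
M = (n!/n^n) * (4/pi)^s * sqrt(|disc(K)|) = (2!/2^2) * (4/pi)^1 * sqrt(2692)
= 0.5 * 1.273240 * 51.884487
= 33.0307

33.0307


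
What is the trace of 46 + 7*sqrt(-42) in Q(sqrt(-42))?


Tr(a + b*sqrt(d)) = (a + b*sqrt(d)) + (a - b*sqrt(d)) = 2a
= 2 * (46)
= 92

92


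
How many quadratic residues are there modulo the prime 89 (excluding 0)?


For prime p, the number of non-zero quadratic residues is (p-1)/2.
= (89-1)/2
= 44

44


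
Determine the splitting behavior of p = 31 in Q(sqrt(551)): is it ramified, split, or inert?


K = Q(sqrt(551)). Since d mod 4 = 3, disc(K) = 2204.
Check p | disc: 2204 mod 31 = 3.
p does not divide disc. Compute Legendre symbol (d/p):
24^((31-1)/2) mod 31 = -1
(d/p) = -1, so p is inert: (p) stays prime with e=1, f=2, g=1.
Therefore p is inert.

inert


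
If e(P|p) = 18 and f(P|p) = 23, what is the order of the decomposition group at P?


|D_P| = e * f
= 18 * 23
= 414

414


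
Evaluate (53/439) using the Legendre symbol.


p = 439 is prime, so compute (53/439) with the reciprocity algorithm (Jacobi-symbol steps: pull out 2s via (2/n), flip via reciprocity, reduce):
  reciprocity: (53/439) -> +(439/53)
  reduce: (15/53)
  reciprocity: (15/53) -> +(53/15)
  reduce: (8/15)
  pull out 2: (2/15) = +1  (since 15 mod 8 = 7)
  pull out 2: (2/15) = +1  (since 15 mod 8 = 7)
  pull out 2: (2/15) = +1  (since 15 mod 8 = 7)
  (1/15) = 1
Product of signs = 1
(53/439) = 1

1


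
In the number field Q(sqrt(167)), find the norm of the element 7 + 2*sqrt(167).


N(a + b*sqrt(d)) = a^2 - d*b^2
= (7)^2 - (167)*(2)^2
= 49 - 668
= -619

-619


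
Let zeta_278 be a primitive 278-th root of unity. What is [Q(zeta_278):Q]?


The degree equals Euler's totient phi(278).
278 = 2 * 139
phi(278) = 138

138


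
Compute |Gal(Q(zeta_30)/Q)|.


|Gal(Q(zeta_30)/Q)| = phi(30)
= 8

8


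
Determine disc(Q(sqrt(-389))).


For K = Q(sqrt(d)) with d squarefree: disc(K) = d if d = 1 mod 4, and disc(K) = 4d if d = 2 or 3 mod 4.
Here d = -389, and d mod 4 = 3.
d = 3 mod 4, not 1 (O_K = Z[sqrt(d)]), so disc(K) = 4d = 4 * (-389) = -1556

-1556


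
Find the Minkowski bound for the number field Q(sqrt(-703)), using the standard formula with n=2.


d = -703, d mod 4 = 1, so disc(K) = d = -703; |disc(K)| = 703
Imaginary quadratic field, so n = 2, s = r2 = 1, r1 = 0
M = (n!/n^n) * (4/pi)^s * sqrt(|disc(K)|) = (2!/2^2) * (4/pi)^1 * sqrt(703)
= 0.5 * 1.273240 * 26.514147
= 16.8794

16.8794


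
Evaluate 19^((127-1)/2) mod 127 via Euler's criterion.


p = 127 is prime and the exponent is (p-1)/2 = 63, so by Euler's criterion 19^63 = (19/127) = +1 or -1 mod 127.
Compute by square-and-multiply:
  63 = 32 + 16 + 8 + 4 + 2 + 1 (binary 111111)
  Repeated squaring mod 127: 19^1 = 19, 19^2 = 107, 19^4 = 19, 19^8 = 107, 19^16 = 19, 19^32 = 107
  19^63 = 19^32 * 19^16 * 19^8 * 19^4 * 19^2 * 19^1 = 107 * 19 * 107 * 19 * 107 * 19 mod 127
    107 * 19 = 2033 = 1 mod 127
    1 * 107 = 107 = 107 mod 127
    107 * 19 = 2033 = 1 mod 127
    1 * 107 = 107 = 107 mod 127
    107 * 19 = 2033 = 1 mod 127
  19^63 = 1 mod 127
Result 1: 19 is a quadratic residue mod 127.
19^63 mod 127 = 1

1


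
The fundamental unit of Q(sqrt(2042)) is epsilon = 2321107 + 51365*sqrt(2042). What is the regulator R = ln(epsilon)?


epsilon = 2321107 + 51365*sqrt(2042)
= 4.6422e+06
R = ln(4.6422e+06)
= 15.3507

15.3507


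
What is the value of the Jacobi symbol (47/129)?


Compute (47/129) via quadratic reciprocity:
  reciprocity: (47/129) -> +(129/47)
  reduce: (35/47)
  reciprocity: (35/47) -> -(47/35)
  reduce: (12/35)
  pull out 2: (2/35) = -1  (since 35 mod 8 = 3)
  pull out 2: (2/35) = -1  (since 35 mod 8 = 3)
  reciprocity: (3/35) -> -(35/3)
  reduce: (2/3)
  pull out 2: (2/3) = -1  (since 3 mod 8 = 3)
  (1/3) = 1
Product of signs = -1

-1


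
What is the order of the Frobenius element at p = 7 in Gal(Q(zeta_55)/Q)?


The Frobenius at p in Gal(Q(zeta_n)/Q) = (Z/nZ)* is the class of p, so its order is ord_55(7), the smallest k >= 1 with 7^k = 1 mod 55.
n = 55 = 5 * 11, phi(55) = 40; the order divides phi(n).
Divisors of 40: 1, 2, 4, 5, 8, 10, 20, 40
Repeated squaring mod 55: 7^1 = 7, 7^2 = 49, 7^4 = 36, 7^8 = 31, 7^16 = 26, 7^32 = 16
Test divisors in increasing order:
  k=1: 7^1 = 7 mod 55
  k=2: 7^2 = 49 mod 55
  k=4: 7^4 = 36 mod 55
  k=5: 7^5 = 36 * 7 = 32 mod 55
  k=8: 7^8 = 31 mod 55
  k=10: 7^10 = 31 * 49 = 34 mod 55
  k=20: 7^20 = 26 * 36 = 1 mod 55  <- first divisor giving 1
Order = 20

20


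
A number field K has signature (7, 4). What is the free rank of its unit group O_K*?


By Dirichlet's unit theorem:
rank = r1 + r2 - 1
= 7 + 4 - 1
= 10

10


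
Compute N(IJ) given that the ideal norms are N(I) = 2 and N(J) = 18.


N(IJ) = N(I) * N(J)
= 2 * 18
= 36

36


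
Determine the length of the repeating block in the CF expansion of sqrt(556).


Run the CF algorithm for sqrt(556).
a_0 = floor(sqrt(556)) = 23; set m_0=0, q_0=1.
Recurrence: m' = q*a - m,  q' = (d - m'^2)/q,  a' = floor((a_0 + m')/q').
  step 1: m=23, q=27, a=1
  step 2: m=4, q=20, a=1
  step 3: m=16, q=15, a=2
  step 4: m=14, q=24, a=1
  step 5: m=10, q=19, a=1
  step 6: m=9, q=25, a=1
  step 7: m=16, q=12, a=3
  step 8: m=20, q=13, a=3
  step 9: m=19, q=15, a=2
  step 10: m=11, q=29, a=1
  step 11: m=18, q=8, a=5
  step 12: m=22, q=9, a=5
  step 13: m=23, q=3, a=15
  step 14: m=22, q=24, a=1
  step 15: m=2, q=23, a=1
  step 16: m=21, q=5, a=8
  step 17: m=19, q=39, a=1
  step 18: m=20, q=4, a=10
  step 19: m=20, q=39, a=1
  step 20: m=19, q=5, a=8
  step 21: m=21, q=23, a=1
  step 22: m=2, q=24, a=1
  step 23: m=22, q=3, a=15
  step 24: m=23, q=9, a=5
  step 25: m=22, q=8, a=5
  step 26: m=18, q=29, a=1
  step 27: m=11, q=15, a=2
  step 28: m=19, q=13, a=3
  step 29: m=20, q=12, a=3
  step 30: m=16, q=25, a=1
  step 31: m=9, q=19, a=1
  step 32: m=10, q=24, a=1
  step 33: m=14, q=15, a=2
  step 34: m=16, q=20, a=1
  step 35: m=4, q=27, a=1
  step 36: m=23, q=1, a=46
a_36 = 2*a_0 = 46, so the period closes here.
sqrt(556) = [23; 1, 1, 2, 1, 1, 1, 3, 3, 2, 1, 5, 5, 15, 1, 1, 8, 1, 10, 1, 8, 1, 1, 15, 5, 5, 1, 2, 3, 3, 1, 1, 1, 2, 1, 1, 46]
Period length = 36

36


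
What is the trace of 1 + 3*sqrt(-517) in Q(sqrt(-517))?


Tr(a + b*sqrt(d)) = (a + b*sqrt(d)) + (a - b*sqrt(d)) = 2a
= 2 * (1)
= 2

2


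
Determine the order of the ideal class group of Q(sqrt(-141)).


K = Q(sqrt(-141)). d mod 4 = 3, so D = disc(K) = 4d = -564
h(K) equals the number of primitive reduced positive-definite forms (a, b, c) = a*x^2 + b*x*y + c*y^2 with b^2 - 4ac = D,
where reduced means |b| <= a <= c, with b >= 0 whenever |b| = a or a = c, and primitive means gcd(a, b, c) = 1.
Reduced forces 3a^2 <= |D| = 564, so 1 <= a <= 13; b must have the parity of D, and c = (b^2 - D)/(4a) must be an integer >= a.
Enumerate a = 1..13, b in [-a, a]:
  a=1: (1, 0, 141)  [1]
  a=2: (2, 2, 71)  [1]
  a=3: (3, 0, 47)  [1]
  a=4: none
  a=5: (5, -4, 29), (5, 4, 29)  [2]
  a=6: (6, 6, 25)  [1]
  a=7..9: none
  a=10: (10, -6, 15), (10, 6, 15)  [2]
  a=11..13: none
Total reduced forms: 1 + 1 + 1 + 2 + 1 + 2 = 8
h = 8

8


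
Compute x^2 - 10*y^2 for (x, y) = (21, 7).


x^2 - d*y^2
= 21^2 - 10*7^2
= 441 - 490
= -49

-49


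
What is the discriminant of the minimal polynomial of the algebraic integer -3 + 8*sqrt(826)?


The element -3 + 8*sqrt(826) has minimal polynomial:
x^2 + 6*x - 52855
Discriminant = (6)^2 - 4*(-52855)
= 36 + 211420
= 211456

211456


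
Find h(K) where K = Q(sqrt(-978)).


K = Q(sqrt(-978)). d mod 4 = 2, so D = disc(K) = 4d = -3912
h(K) equals the number of primitive reduced positive-definite forms (a, b, c) = a*x^2 + b*x*y + c*y^2 with b^2 - 4ac = D,
where reduced means |b| <= a <= c, with b >= 0 whenever |b| = a or a = c, and primitive means gcd(a, b, c) = 1.
Reduced forces 3a^2 <= |D| = 3912, so 1 <= a <= 36; b must have the parity of D, and c = (b^2 - D)/(4a) must be an integer >= a.
Enumerate a = 1..36, b in [-a, a]:
  a=1: (1, 0, 978)  [1]
  a=2: (2, 0, 489)  [1]
  a=3: (3, 0, 326)  [1]
  a=4..5: none
  a=6: (6, 0, 163)  [1]
  a=7: (7, -6, 141), (7, 6, 141)  [2]
  a=8..10: none
  a=11: (11, -2, 89), (11, 2, 89)  [2]
  a=12: none
  a=13: (13, -12, 78), (13, 12, 78)  [2]
  a=14: (14, -8, 71), (14, 8, 71)  [2]
  a=15..16: none
  a=17: (17, -10, 59), (17, 10, 59)  [2]
  a=18..20: none
  a=21: (21, -6, 47), (21, 6, 47)  [2]
  a=22: (22, -20, 49), (22, 20, 49)  [2]
  a=23..25: none
  a=26: (26, -12, 39), (26, 12, 39)  [2]
  a=27..30: none
  a=31: (31, -26, 37), (31, 26, 37)  [2]
  a=32: none
  a=33: (33, -24, 34), (33, 24, 34)  [2]
  a=34..36: none
Total reduced forms: 1 + 1 + 1 + 1 + 2 + 2 + 2 + 2 + 2 + 2 + 2 + 2 + 2 + 2 = 24
h = 24

24


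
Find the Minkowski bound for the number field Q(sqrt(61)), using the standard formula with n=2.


d = 61, d mod 4 = 1, so disc(K) = d = 61; |disc(K)| = 61
Real quadratic field, so n = 2, s = r2 = 0, r1 = 2
M = (n!/n^n) * (4/pi)^s * sqrt(|disc(K)|) = (2!/2^2) * (4/pi)^0 * sqrt(61)
= 0.5 * 1.000000 * 7.810250
= 3.9051

3.9051


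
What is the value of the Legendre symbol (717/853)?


p = 853 is prime, so compute (717/853) with the reciprocity algorithm (Jacobi-symbol steps: pull out 2s via (2/n), flip via reciprocity, reduce):
  reciprocity: (717/853) -> +(853/717)
  reduce: (136/717)
  pull out 2: (2/717) = -1  (since 717 mod 8 = 5)
  pull out 2: (2/717) = -1  (since 717 mod 8 = 5)
  pull out 2: (2/717) = -1  (since 717 mod 8 = 5)
  reciprocity: (17/717) -> +(717/17)
  reduce: (3/17)
  reciprocity: (3/17) -> +(17/3)
  reduce: (2/3)
  pull out 2: (2/3) = -1  (since 3 mod 8 = 3)
  (1/3) = 1
Product of signs = 1
(717/853) = 1

1


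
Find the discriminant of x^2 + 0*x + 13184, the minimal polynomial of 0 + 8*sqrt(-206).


The element 0 + 8*sqrt(-206) has minimal polynomial:
x^2 + 0*x + 13184
Discriminant = (0)^2 - 4*(13184)
= 0 - 52736
= -52736

-52736


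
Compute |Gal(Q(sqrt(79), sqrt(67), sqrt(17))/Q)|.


The 3 square roots of distinct primes are multiplicatively independent over Q,
so [K:Q] = 2^3 and Gal(K/Q) is isomorphic to (Z/2Z)^3.
|Gal| = 2^3 = 8

8


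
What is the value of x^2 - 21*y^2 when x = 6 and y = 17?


x^2 - d*y^2
= 6^2 - 21*17^2
= 36 - 6069
= -6033

-6033


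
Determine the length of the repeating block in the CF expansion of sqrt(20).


Run the CF algorithm for sqrt(20).
a_0 = floor(sqrt(20)) = 4; set m_0=0, q_0=1.
Recurrence: m' = q*a - m,  q' = (d - m'^2)/q,  a' = floor((a_0 + m')/q').
  step 1: m=4, q=4, a=2
  step 2: m=4, q=1, a=8
a_2 = 2*a_0 = 8, so the period closes here.
sqrt(20) = [4; 2, 8]
Period length = 2

2


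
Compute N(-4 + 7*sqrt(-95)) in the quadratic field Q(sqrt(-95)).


N(a + b*sqrt(d)) = a^2 - d*b^2
= (-4)^2 - (-95)*(7)^2
= 16 + 4655
= 4671

4671


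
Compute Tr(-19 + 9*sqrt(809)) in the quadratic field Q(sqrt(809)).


Tr(a + b*sqrt(d)) = (a + b*sqrt(d)) + (a - b*sqrt(d)) = 2a
= 2 * (-19)
= -38

-38


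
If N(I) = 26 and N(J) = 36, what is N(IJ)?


N(IJ) = N(I) * N(J)
= 26 * 36
= 936

936


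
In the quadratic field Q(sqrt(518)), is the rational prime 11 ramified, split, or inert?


K = Q(sqrt(518)). Since d mod 4 = 2, disc(K) = 2072.
Check p | disc: 2072 mod 11 = 4.
p does not divide disc. Compute Legendre symbol (d/p):
1^((11-1)/2) mod 11 = 1
(d/p) = 1, so p splits: (p) = P*P' with e=1, f=1, g=2.
Therefore p is split.

split


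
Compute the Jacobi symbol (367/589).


Compute (367/589) via quadratic reciprocity:
  reciprocity: (367/589) -> +(589/367)
  reduce: (222/367)
  pull out 2: (2/367) = +1  (since 367 mod 8 = 7)
  reciprocity: (111/367) -> -(367/111)
  reduce: (34/111)
  pull out 2: (2/111) = +1  (since 111 mod 8 = 7)
  reciprocity: (17/111) -> +(111/17)
  reduce: (9/17)
  reciprocity: (9/17) -> +(17/9)
  reduce: (8/9)
  pull out 2: (2/9) = +1  (since 9 mod 8 = 1)
  pull out 2: (2/9) = +1  (since 9 mod 8 = 1)
  pull out 2: (2/9) = +1  (since 9 mod 8 = 1)
  (1/9) = 1
Product of signs = -1

-1


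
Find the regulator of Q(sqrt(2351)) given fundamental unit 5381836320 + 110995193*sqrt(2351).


epsilon = 5381836320 + 110995193*sqrt(2351)
= 1.0764e+10
R = ln(1.0764e+10)
= 23.0994

23.0994


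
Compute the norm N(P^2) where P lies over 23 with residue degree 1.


N(P^a) = p^(a*f)
= 23^(2*1)
= 23^2
= 529

529


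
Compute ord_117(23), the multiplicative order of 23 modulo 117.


We want ord_117(23), the smallest k >= 1 with 23^k = 1 mod 117.
n = 117 = 3^2 * 13, phi(117) = 72; the order divides phi(n).
Divisors of 72: 1, 2, 3, 4, 6, 8, 9, 12, 18, 24, 36, 72
Repeated squaring mod 117: 23^1 = 23, 23^2 = 61, 23^4 = 94, 23^8 = 61, 23^16 = 94, 23^32 = 61, 23^64 = 94
Test divisors in increasing order:
  k=1: 23^1 = 23 mod 117
  k=2: 23^2 = 61 mod 117
  k=3: 23^3 = 61 * 23 = 116 mod 117
  k=4: 23^4 = 94 mod 117
  k=6: 23^6 = 94 * 61 = 1 mod 117  <- first divisor giving 1
Order = 6

6


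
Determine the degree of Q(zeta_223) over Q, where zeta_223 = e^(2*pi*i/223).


The degree equals Euler's totient phi(223).
223 = 223
phi(223) = 222

222


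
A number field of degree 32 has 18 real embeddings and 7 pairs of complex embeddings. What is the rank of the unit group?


By Dirichlet's unit theorem:
rank = r1 + r2 - 1
= 18 + 7 - 1
= 24

24


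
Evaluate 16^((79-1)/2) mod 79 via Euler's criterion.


p = 79 is prime and the exponent is (p-1)/2 = 39, so by Euler's criterion 16^39 = (16/79) = +1 or -1 mod 79.
Compute by square-and-multiply:
  39 = 32 + 4 + 2 + 1 (binary 100111)
  Repeated squaring mod 79: 16^1 = 16, 16^2 = 19, 16^4 = 45, 16^8 = 50, 16^16 = 51, 16^32 = 73
  16^39 = 16^32 * 16^4 * 16^2 * 16^1 = 73 * 45 * 19 * 16 mod 79
    73 * 45 = 3285 = 46 mod 79
    46 * 19 = 874 = 5 mod 79
    5 * 16 = 80 = 1 mod 79
  16^39 = 1 mod 79
Result 1: 16 is a quadratic residue mod 79.
16^39 mod 79 = 1

1


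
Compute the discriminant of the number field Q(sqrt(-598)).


For K = Q(sqrt(d)) with d squarefree: disc(K) = d if d = 1 mod 4, and disc(K) = 4d if d = 2 or 3 mod 4.
Here d = -598, and d mod 4 = 2.
d = 2 mod 4, not 1 (O_K = Z[sqrt(d)]), so disc(K) = 4d = 4 * (-598) = -2392

-2392


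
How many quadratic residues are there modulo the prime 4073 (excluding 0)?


For prime p, the number of non-zero quadratic residues is (p-1)/2.
= (4073-1)/2
= 2036

2036


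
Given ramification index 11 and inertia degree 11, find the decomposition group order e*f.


|D_P| = e * f
= 11 * 11
= 121

121


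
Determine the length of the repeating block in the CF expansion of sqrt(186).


Run the CF algorithm for sqrt(186).
a_0 = floor(sqrt(186)) = 13; set m_0=0, q_0=1.
Recurrence: m' = q*a - m,  q' = (d - m'^2)/q,  a' = floor((a_0 + m')/q').
  step 1: m=13, q=17, a=1
  step 2: m=4, q=10, a=1
  step 3: m=6, q=15, a=1
  step 4: m=9, q=7, a=3
  step 5: m=12, q=6, a=4
  step 6: m=12, q=7, a=3
  step 7: m=9, q=15, a=1
  step 8: m=6, q=10, a=1
  step 9: m=4, q=17, a=1
  step 10: m=13, q=1, a=26
a_10 = 2*a_0 = 26, so the period closes here.
sqrt(186) = [13; 1, 1, 1, 3, 4, 3, 1, 1, 1, 26]
Period length = 10

10


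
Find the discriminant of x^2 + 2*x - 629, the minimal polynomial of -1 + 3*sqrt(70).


The element -1 + 3*sqrt(70) has minimal polynomial:
x^2 + 2*x - 629
Discriminant = (2)^2 - 4*(-629)
= 4 + 2516
= 2520

2520


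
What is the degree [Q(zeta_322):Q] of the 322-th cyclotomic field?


The degree equals Euler's totient phi(322).
322 = 2 * 7 * 23
phi(322) = 132

132


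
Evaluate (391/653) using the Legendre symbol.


p = 653 is prime, so compute (391/653) with the reciprocity algorithm (Jacobi-symbol steps: pull out 2s via (2/n), flip via reciprocity, reduce):
  reciprocity: (391/653) -> +(653/391)
  reduce: (262/391)
  pull out 2: (2/391) = +1  (since 391 mod 8 = 7)
  reciprocity: (131/391) -> -(391/131)
  reduce: (129/131)
  reciprocity: (129/131) -> +(131/129)
  reduce: (2/129)
  pull out 2: (2/129) = +1  (since 129 mod 8 = 1)
  (1/129) = 1
Product of signs = -1
(391/653) = -1

-1


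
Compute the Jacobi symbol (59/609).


Compute (59/609) via quadratic reciprocity:
  reciprocity: (59/609) -> +(609/59)
  reduce: (19/59)
  reciprocity: (19/59) -> -(59/19)
  reduce: (2/19)
  pull out 2: (2/19) = -1  (since 19 mod 8 = 3)
  (1/19) = 1
Product of signs = 1

1


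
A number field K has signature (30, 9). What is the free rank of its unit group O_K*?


By Dirichlet's unit theorem:
rank = r1 + r2 - 1
= 30 + 9 - 1
= 38

38


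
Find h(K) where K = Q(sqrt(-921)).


K = Q(sqrt(-921)). d mod 4 = 3, so D = disc(K) = 4d = -3684
h(K) equals the number of primitive reduced positive-definite forms (a, b, c) = a*x^2 + b*x*y + c*y^2 with b^2 - 4ac = D,
where reduced means |b| <= a <= c, with b >= 0 whenever |b| = a or a = c, and primitive means gcd(a, b, c) = 1.
Reduced forces 3a^2 <= |D| = 3684, so 1 <= a <= 35; b must have the parity of D, and c = (b^2 - D)/(4a) must be an integer >= a.
Enumerate a = 1..35, b in [-a, a]:
  a=1: (1, 0, 921)  [1]
  a=2: (2, 2, 461)  [1]
  a=3: (3, 0, 307)  [1]
  a=4: none
  a=5: (5, -4, 185), (5, 4, 185)  [2]
  a=6: (6, 6, 155)  [1]
  a=7..9: none
  a=10: (10, -6, 93), (10, 6, 93)  [2]
  a=11: (11, -10, 86), (11, 10, 86)  [2]
  a=12..14: none
  a=15: (15, -6, 62), (15, 6, 62)  [2]
  a=16..21: none
  a=22: (22, -10, 43), (22, 10, 43)  [2]
  a=23..24: none
  a=25: (25, -4, 37), (25, 4, 37)  [2]
  a=26..28: none
  a=29: (29, -12, 33), (29, 12, 33)  [2]
  a=30: (30, -6, 31), (30, 6, 31)  [2]
  a=31..35: none
Total reduced forms: 1 + 1 + 1 + 2 + 1 + 2 + 2 + 2 + 2 + 2 + 2 + 2 = 20
h = 20

20


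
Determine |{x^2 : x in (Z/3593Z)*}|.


For prime p, the number of non-zero quadratic residues is (p-1)/2.
= (3593-1)/2
= 1796

1796


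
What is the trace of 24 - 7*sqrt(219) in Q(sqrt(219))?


Tr(a + b*sqrt(d)) = (a + b*sqrt(d)) + (a - b*sqrt(d)) = 2a
= 2 * (24)
= 48

48


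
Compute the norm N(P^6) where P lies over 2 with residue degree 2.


N(P^a) = p^(a*f)
= 2^(6*2)
= 2^12
= 4096

4096


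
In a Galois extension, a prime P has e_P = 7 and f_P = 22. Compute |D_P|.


|D_P| = e * f
= 7 * 22
= 154

154


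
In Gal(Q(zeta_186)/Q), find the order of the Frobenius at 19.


The Frobenius at p in Gal(Q(zeta_n)/Q) = (Z/nZ)* is the class of p, so its order is ord_186(19), the smallest k >= 1 with 19^k = 1 mod 186.
n = 186 = 2 * 3 * 31, phi(186) = 60; the order divides phi(n).
Divisors of 60: 1, 2, 3, 4, 5, 6, 10, 12, 15, 20, 30, 60
Repeated squaring mod 186: 19^1 = 19, 19^2 = 175, 19^4 = 121, 19^8 = 133, 19^16 = 19, 19^32 = 175
Test divisors in increasing order:
  k=1: 19^1 = 19 mod 186
  k=2: 19^2 = 175 mod 186
  k=3: 19^3 = 175 * 19 = 163 mod 186
  k=4: 19^4 = 121 mod 186
  k=5: 19^5 = 121 * 19 = 67 mod 186
  k=6: 19^6 = 121 * 175 = 157 mod 186
  k=10: 19^10 = 133 * 175 = 25 mod 186
  k=12: 19^12 = 133 * 121 = 97 mod 186
  k=15: 19^15 = 133 * 121 * 175 * 19 = 1 mod 186  <- first divisor giving 1
Order = 15

15
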